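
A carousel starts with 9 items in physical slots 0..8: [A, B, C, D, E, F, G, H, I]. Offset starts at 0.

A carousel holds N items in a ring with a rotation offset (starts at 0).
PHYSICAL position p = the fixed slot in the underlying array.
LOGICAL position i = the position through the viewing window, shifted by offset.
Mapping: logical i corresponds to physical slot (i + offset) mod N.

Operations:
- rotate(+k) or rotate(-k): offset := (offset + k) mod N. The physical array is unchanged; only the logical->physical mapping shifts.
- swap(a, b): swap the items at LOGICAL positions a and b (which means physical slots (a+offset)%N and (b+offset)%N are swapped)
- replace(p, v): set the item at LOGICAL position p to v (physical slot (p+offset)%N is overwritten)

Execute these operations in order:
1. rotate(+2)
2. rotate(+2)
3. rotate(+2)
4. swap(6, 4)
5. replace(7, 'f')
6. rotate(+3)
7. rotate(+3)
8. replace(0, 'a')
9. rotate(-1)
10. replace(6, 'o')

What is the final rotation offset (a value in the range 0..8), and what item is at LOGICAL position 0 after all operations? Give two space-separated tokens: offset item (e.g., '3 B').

After op 1 (rotate(+2)): offset=2, physical=[A,B,C,D,E,F,G,H,I], logical=[C,D,E,F,G,H,I,A,B]
After op 2 (rotate(+2)): offset=4, physical=[A,B,C,D,E,F,G,H,I], logical=[E,F,G,H,I,A,B,C,D]
After op 3 (rotate(+2)): offset=6, physical=[A,B,C,D,E,F,G,H,I], logical=[G,H,I,A,B,C,D,E,F]
After op 4 (swap(6, 4)): offset=6, physical=[A,D,C,B,E,F,G,H,I], logical=[G,H,I,A,D,C,B,E,F]
After op 5 (replace(7, 'f')): offset=6, physical=[A,D,C,B,f,F,G,H,I], logical=[G,H,I,A,D,C,B,f,F]
After op 6 (rotate(+3)): offset=0, physical=[A,D,C,B,f,F,G,H,I], logical=[A,D,C,B,f,F,G,H,I]
After op 7 (rotate(+3)): offset=3, physical=[A,D,C,B,f,F,G,H,I], logical=[B,f,F,G,H,I,A,D,C]
After op 8 (replace(0, 'a')): offset=3, physical=[A,D,C,a,f,F,G,H,I], logical=[a,f,F,G,H,I,A,D,C]
After op 9 (rotate(-1)): offset=2, physical=[A,D,C,a,f,F,G,H,I], logical=[C,a,f,F,G,H,I,A,D]
After op 10 (replace(6, 'o')): offset=2, physical=[A,D,C,a,f,F,G,H,o], logical=[C,a,f,F,G,H,o,A,D]

Answer: 2 C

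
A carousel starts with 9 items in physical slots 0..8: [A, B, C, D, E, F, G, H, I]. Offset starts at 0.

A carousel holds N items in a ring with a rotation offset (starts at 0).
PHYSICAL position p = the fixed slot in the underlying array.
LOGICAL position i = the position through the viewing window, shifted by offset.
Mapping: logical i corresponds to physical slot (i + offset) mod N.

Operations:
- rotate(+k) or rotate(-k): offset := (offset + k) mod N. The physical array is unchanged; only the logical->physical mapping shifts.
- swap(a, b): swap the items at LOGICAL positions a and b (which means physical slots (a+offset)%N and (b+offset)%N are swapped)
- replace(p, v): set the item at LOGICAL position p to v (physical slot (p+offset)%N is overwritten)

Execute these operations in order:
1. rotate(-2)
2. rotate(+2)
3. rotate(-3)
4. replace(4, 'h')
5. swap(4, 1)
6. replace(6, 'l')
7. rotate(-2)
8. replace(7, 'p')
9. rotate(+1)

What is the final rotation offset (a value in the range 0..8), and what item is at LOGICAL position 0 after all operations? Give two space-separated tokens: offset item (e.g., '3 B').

Answer: 5 F

Derivation:
After op 1 (rotate(-2)): offset=7, physical=[A,B,C,D,E,F,G,H,I], logical=[H,I,A,B,C,D,E,F,G]
After op 2 (rotate(+2)): offset=0, physical=[A,B,C,D,E,F,G,H,I], logical=[A,B,C,D,E,F,G,H,I]
After op 3 (rotate(-3)): offset=6, physical=[A,B,C,D,E,F,G,H,I], logical=[G,H,I,A,B,C,D,E,F]
After op 4 (replace(4, 'h')): offset=6, physical=[A,h,C,D,E,F,G,H,I], logical=[G,H,I,A,h,C,D,E,F]
After op 5 (swap(4, 1)): offset=6, physical=[A,H,C,D,E,F,G,h,I], logical=[G,h,I,A,H,C,D,E,F]
After op 6 (replace(6, 'l')): offset=6, physical=[A,H,C,l,E,F,G,h,I], logical=[G,h,I,A,H,C,l,E,F]
After op 7 (rotate(-2)): offset=4, physical=[A,H,C,l,E,F,G,h,I], logical=[E,F,G,h,I,A,H,C,l]
After op 8 (replace(7, 'p')): offset=4, physical=[A,H,p,l,E,F,G,h,I], logical=[E,F,G,h,I,A,H,p,l]
After op 9 (rotate(+1)): offset=5, physical=[A,H,p,l,E,F,G,h,I], logical=[F,G,h,I,A,H,p,l,E]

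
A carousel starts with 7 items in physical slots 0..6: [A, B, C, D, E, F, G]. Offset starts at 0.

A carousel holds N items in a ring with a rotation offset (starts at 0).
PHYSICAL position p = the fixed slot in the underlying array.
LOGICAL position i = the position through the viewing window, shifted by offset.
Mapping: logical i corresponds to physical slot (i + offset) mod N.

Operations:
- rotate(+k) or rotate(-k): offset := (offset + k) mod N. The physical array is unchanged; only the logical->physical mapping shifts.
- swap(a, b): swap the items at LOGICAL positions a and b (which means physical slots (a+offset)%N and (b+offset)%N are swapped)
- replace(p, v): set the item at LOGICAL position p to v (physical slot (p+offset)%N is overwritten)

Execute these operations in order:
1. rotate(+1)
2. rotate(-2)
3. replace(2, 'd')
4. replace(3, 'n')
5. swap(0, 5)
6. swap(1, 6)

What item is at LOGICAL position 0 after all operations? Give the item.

After op 1 (rotate(+1)): offset=1, physical=[A,B,C,D,E,F,G], logical=[B,C,D,E,F,G,A]
After op 2 (rotate(-2)): offset=6, physical=[A,B,C,D,E,F,G], logical=[G,A,B,C,D,E,F]
After op 3 (replace(2, 'd')): offset=6, physical=[A,d,C,D,E,F,G], logical=[G,A,d,C,D,E,F]
After op 4 (replace(3, 'n')): offset=6, physical=[A,d,n,D,E,F,G], logical=[G,A,d,n,D,E,F]
After op 5 (swap(0, 5)): offset=6, physical=[A,d,n,D,G,F,E], logical=[E,A,d,n,D,G,F]
After op 6 (swap(1, 6)): offset=6, physical=[F,d,n,D,G,A,E], logical=[E,F,d,n,D,G,A]

Answer: E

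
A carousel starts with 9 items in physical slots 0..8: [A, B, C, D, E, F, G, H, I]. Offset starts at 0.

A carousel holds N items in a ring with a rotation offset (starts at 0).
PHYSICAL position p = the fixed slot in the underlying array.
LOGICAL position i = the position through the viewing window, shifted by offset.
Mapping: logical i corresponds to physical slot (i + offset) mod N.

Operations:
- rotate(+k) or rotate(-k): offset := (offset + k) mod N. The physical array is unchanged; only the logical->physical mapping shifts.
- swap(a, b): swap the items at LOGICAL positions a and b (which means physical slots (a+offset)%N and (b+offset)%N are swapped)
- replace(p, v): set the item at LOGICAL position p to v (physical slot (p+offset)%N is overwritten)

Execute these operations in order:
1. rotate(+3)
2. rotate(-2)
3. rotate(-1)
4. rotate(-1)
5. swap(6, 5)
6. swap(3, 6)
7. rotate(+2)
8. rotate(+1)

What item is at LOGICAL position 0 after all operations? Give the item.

Answer: E

Derivation:
After op 1 (rotate(+3)): offset=3, physical=[A,B,C,D,E,F,G,H,I], logical=[D,E,F,G,H,I,A,B,C]
After op 2 (rotate(-2)): offset=1, physical=[A,B,C,D,E,F,G,H,I], logical=[B,C,D,E,F,G,H,I,A]
After op 3 (rotate(-1)): offset=0, physical=[A,B,C,D,E,F,G,H,I], logical=[A,B,C,D,E,F,G,H,I]
After op 4 (rotate(-1)): offset=8, physical=[A,B,C,D,E,F,G,H,I], logical=[I,A,B,C,D,E,F,G,H]
After op 5 (swap(6, 5)): offset=8, physical=[A,B,C,D,F,E,G,H,I], logical=[I,A,B,C,D,F,E,G,H]
After op 6 (swap(3, 6)): offset=8, physical=[A,B,E,D,F,C,G,H,I], logical=[I,A,B,E,D,F,C,G,H]
After op 7 (rotate(+2)): offset=1, physical=[A,B,E,D,F,C,G,H,I], logical=[B,E,D,F,C,G,H,I,A]
After op 8 (rotate(+1)): offset=2, physical=[A,B,E,D,F,C,G,H,I], logical=[E,D,F,C,G,H,I,A,B]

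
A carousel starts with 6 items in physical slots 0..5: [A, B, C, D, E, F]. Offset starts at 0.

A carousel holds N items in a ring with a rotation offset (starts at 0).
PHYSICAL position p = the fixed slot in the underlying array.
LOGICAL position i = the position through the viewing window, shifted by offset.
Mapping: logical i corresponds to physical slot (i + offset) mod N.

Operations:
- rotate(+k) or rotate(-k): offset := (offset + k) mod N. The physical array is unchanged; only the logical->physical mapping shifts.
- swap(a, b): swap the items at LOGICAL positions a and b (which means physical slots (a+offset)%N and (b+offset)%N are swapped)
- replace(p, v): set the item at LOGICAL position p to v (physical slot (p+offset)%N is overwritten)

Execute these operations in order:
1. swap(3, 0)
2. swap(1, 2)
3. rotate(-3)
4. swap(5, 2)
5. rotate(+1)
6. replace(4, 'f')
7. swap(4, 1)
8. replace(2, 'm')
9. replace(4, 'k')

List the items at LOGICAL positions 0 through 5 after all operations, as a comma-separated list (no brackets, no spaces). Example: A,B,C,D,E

Answer: E,f,m,C,k,A

Derivation:
After op 1 (swap(3, 0)): offset=0, physical=[D,B,C,A,E,F], logical=[D,B,C,A,E,F]
After op 2 (swap(1, 2)): offset=0, physical=[D,C,B,A,E,F], logical=[D,C,B,A,E,F]
After op 3 (rotate(-3)): offset=3, physical=[D,C,B,A,E,F], logical=[A,E,F,D,C,B]
After op 4 (swap(5, 2)): offset=3, physical=[D,C,F,A,E,B], logical=[A,E,B,D,C,F]
After op 5 (rotate(+1)): offset=4, physical=[D,C,F,A,E,B], logical=[E,B,D,C,F,A]
After op 6 (replace(4, 'f')): offset=4, physical=[D,C,f,A,E,B], logical=[E,B,D,C,f,A]
After op 7 (swap(4, 1)): offset=4, physical=[D,C,B,A,E,f], logical=[E,f,D,C,B,A]
After op 8 (replace(2, 'm')): offset=4, physical=[m,C,B,A,E,f], logical=[E,f,m,C,B,A]
After op 9 (replace(4, 'k')): offset=4, physical=[m,C,k,A,E,f], logical=[E,f,m,C,k,A]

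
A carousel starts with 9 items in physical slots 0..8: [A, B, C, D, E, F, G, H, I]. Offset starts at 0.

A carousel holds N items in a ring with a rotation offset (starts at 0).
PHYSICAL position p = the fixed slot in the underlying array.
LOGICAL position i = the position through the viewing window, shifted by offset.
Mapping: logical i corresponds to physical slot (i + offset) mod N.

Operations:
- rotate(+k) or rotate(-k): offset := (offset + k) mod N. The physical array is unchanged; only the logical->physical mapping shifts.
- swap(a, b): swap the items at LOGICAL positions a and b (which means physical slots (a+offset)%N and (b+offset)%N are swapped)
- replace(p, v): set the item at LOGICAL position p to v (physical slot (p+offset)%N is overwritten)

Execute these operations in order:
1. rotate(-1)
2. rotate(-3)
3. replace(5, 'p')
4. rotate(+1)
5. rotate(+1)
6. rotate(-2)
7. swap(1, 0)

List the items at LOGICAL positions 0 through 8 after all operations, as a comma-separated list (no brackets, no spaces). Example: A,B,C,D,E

Answer: G,F,H,I,A,p,C,D,E

Derivation:
After op 1 (rotate(-1)): offset=8, physical=[A,B,C,D,E,F,G,H,I], logical=[I,A,B,C,D,E,F,G,H]
After op 2 (rotate(-3)): offset=5, physical=[A,B,C,D,E,F,G,H,I], logical=[F,G,H,I,A,B,C,D,E]
After op 3 (replace(5, 'p')): offset=5, physical=[A,p,C,D,E,F,G,H,I], logical=[F,G,H,I,A,p,C,D,E]
After op 4 (rotate(+1)): offset=6, physical=[A,p,C,D,E,F,G,H,I], logical=[G,H,I,A,p,C,D,E,F]
After op 5 (rotate(+1)): offset=7, physical=[A,p,C,D,E,F,G,H,I], logical=[H,I,A,p,C,D,E,F,G]
After op 6 (rotate(-2)): offset=5, physical=[A,p,C,D,E,F,G,H,I], logical=[F,G,H,I,A,p,C,D,E]
After op 7 (swap(1, 0)): offset=5, physical=[A,p,C,D,E,G,F,H,I], logical=[G,F,H,I,A,p,C,D,E]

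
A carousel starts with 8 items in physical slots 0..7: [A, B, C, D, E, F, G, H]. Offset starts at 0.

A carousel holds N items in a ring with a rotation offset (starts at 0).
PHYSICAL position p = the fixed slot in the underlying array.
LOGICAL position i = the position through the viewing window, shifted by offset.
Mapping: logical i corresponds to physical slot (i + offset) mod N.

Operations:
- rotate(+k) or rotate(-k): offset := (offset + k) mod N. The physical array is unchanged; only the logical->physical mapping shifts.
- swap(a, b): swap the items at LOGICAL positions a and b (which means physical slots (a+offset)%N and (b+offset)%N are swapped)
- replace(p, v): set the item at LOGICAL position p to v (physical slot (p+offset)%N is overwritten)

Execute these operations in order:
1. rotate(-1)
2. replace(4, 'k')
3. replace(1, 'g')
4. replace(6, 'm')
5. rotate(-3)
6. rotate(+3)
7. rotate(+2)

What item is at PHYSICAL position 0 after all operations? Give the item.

Answer: g

Derivation:
After op 1 (rotate(-1)): offset=7, physical=[A,B,C,D,E,F,G,H], logical=[H,A,B,C,D,E,F,G]
After op 2 (replace(4, 'k')): offset=7, physical=[A,B,C,k,E,F,G,H], logical=[H,A,B,C,k,E,F,G]
After op 3 (replace(1, 'g')): offset=7, physical=[g,B,C,k,E,F,G,H], logical=[H,g,B,C,k,E,F,G]
After op 4 (replace(6, 'm')): offset=7, physical=[g,B,C,k,E,m,G,H], logical=[H,g,B,C,k,E,m,G]
After op 5 (rotate(-3)): offset=4, physical=[g,B,C,k,E,m,G,H], logical=[E,m,G,H,g,B,C,k]
After op 6 (rotate(+3)): offset=7, physical=[g,B,C,k,E,m,G,H], logical=[H,g,B,C,k,E,m,G]
After op 7 (rotate(+2)): offset=1, physical=[g,B,C,k,E,m,G,H], logical=[B,C,k,E,m,G,H,g]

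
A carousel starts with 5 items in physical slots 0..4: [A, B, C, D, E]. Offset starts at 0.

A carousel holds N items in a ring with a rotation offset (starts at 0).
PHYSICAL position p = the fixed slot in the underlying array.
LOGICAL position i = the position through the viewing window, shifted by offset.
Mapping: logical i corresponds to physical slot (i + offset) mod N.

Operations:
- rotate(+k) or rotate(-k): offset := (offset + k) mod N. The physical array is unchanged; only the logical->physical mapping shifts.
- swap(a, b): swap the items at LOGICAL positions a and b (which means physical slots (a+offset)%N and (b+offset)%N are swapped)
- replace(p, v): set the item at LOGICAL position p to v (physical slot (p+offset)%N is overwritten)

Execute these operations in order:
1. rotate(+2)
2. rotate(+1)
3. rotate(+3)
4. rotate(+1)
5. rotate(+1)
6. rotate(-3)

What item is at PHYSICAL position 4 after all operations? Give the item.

Answer: E

Derivation:
After op 1 (rotate(+2)): offset=2, physical=[A,B,C,D,E], logical=[C,D,E,A,B]
After op 2 (rotate(+1)): offset=3, physical=[A,B,C,D,E], logical=[D,E,A,B,C]
After op 3 (rotate(+3)): offset=1, physical=[A,B,C,D,E], logical=[B,C,D,E,A]
After op 4 (rotate(+1)): offset=2, physical=[A,B,C,D,E], logical=[C,D,E,A,B]
After op 5 (rotate(+1)): offset=3, physical=[A,B,C,D,E], logical=[D,E,A,B,C]
After op 6 (rotate(-3)): offset=0, physical=[A,B,C,D,E], logical=[A,B,C,D,E]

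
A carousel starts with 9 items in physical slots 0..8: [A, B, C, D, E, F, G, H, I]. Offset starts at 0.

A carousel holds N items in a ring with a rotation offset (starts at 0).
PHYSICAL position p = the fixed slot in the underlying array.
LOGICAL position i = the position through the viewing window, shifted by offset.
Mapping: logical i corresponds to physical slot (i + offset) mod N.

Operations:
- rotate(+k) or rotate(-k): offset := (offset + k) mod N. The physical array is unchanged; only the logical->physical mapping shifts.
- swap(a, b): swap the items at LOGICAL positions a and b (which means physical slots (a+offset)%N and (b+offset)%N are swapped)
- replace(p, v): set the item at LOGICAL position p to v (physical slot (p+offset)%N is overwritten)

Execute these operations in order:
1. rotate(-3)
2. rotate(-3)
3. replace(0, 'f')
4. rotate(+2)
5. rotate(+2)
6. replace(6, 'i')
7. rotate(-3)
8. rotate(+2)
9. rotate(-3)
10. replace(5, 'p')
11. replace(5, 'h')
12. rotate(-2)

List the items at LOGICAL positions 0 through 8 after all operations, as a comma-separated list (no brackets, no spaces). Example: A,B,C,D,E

Answer: B,C,f,i,F,G,H,h,A

Derivation:
After op 1 (rotate(-3)): offset=6, physical=[A,B,C,D,E,F,G,H,I], logical=[G,H,I,A,B,C,D,E,F]
After op 2 (rotate(-3)): offset=3, physical=[A,B,C,D,E,F,G,H,I], logical=[D,E,F,G,H,I,A,B,C]
After op 3 (replace(0, 'f')): offset=3, physical=[A,B,C,f,E,F,G,H,I], logical=[f,E,F,G,H,I,A,B,C]
After op 4 (rotate(+2)): offset=5, physical=[A,B,C,f,E,F,G,H,I], logical=[F,G,H,I,A,B,C,f,E]
After op 5 (rotate(+2)): offset=7, physical=[A,B,C,f,E,F,G,H,I], logical=[H,I,A,B,C,f,E,F,G]
After op 6 (replace(6, 'i')): offset=7, physical=[A,B,C,f,i,F,G,H,I], logical=[H,I,A,B,C,f,i,F,G]
After op 7 (rotate(-3)): offset=4, physical=[A,B,C,f,i,F,G,H,I], logical=[i,F,G,H,I,A,B,C,f]
After op 8 (rotate(+2)): offset=6, physical=[A,B,C,f,i,F,G,H,I], logical=[G,H,I,A,B,C,f,i,F]
After op 9 (rotate(-3)): offset=3, physical=[A,B,C,f,i,F,G,H,I], logical=[f,i,F,G,H,I,A,B,C]
After op 10 (replace(5, 'p')): offset=3, physical=[A,B,C,f,i,F,G,H,p], logical=[f,i,F,G,H,p,A,B,C]
After op 11 (replace(5, 'h')): offset=3, physical=[A,B,C,f,i,F,G,H,h], logical=[f,i,F,G,H,h,A,B,C]
After op 12 (rotate(-2)): offset=1, physical=[A,B,C,f,i,F,G,H,h], logical=[B,C,f,i,F,G,H,h,A]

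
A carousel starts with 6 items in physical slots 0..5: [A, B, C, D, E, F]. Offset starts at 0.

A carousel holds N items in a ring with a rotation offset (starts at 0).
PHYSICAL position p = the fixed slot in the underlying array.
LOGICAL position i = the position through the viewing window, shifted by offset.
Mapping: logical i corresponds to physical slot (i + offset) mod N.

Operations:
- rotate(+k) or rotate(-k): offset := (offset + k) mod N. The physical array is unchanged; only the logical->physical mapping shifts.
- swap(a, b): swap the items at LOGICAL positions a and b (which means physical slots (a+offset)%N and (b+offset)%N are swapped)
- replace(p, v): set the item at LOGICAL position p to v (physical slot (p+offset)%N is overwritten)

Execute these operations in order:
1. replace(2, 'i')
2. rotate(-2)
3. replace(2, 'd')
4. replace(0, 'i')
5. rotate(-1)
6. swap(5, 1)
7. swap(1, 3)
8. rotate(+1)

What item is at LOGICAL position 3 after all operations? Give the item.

Answer: B

Derivation:
After op 1 (replace(2, 'i')): offset=0, physical=[A,B,i,D,E,F], logical=[A,B,i,D,E,F]
After op 2 (rotate(-2)): offset=4, physical=[A,B,i,D,E,F], logical=[E,F,A,B,i,D]
After op 3 (replace(2, 'd')): offset=4, physical=[d,B,i,D,E,F], logical=[E,F,d,B,i,D]
After op 4 (replace(0, 'i')): offset=4, physical=[d,B,i,D,i,F], logical=[i,F,d,B,i,D]
After op 5 (rotate(-1)): offset=3, physical=[d,B,i,D,i,F], logical=[D,i,F,d,B,i]
After op 6 (swap(5, 1)): offset=3, physical=[d,B,i,D,i,F], logical=[D,i,F,d,B,i]
After op 7 (swap(1, 3)): offset=3, physical=[i,B,i,D,d,F], logical=[D,d,F,i,B,i]
After op 8 (rotate(+1)): offset=4, physical=[i,B,i,D,d,F], logical=[d,F,i,B,i,D]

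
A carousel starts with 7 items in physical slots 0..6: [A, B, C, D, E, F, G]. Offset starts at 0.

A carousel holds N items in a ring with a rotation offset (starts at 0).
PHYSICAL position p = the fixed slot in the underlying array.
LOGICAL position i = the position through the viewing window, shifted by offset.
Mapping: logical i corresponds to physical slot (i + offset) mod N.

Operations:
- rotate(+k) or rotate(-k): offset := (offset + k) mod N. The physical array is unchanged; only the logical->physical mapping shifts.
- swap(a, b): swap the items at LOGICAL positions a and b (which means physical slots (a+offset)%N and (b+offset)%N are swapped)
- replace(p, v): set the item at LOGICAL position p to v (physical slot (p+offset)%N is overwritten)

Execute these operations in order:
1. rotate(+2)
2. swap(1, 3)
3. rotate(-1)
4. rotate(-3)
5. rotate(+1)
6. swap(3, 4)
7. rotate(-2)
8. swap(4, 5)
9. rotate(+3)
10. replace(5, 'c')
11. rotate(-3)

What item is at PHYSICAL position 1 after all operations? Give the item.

After op 1 (rotate(+2)): offset=2, physical=[A,B,C,D,E,F,G], logical=[C,D,E,F,G,A,B]
After op 2 (swap(1, 3)): offset=2, physical=[A,B,C,F,E,D,G], logical=[C,F,E,D,G,A,B]
After op 3 (rotate(-1)): offset=1, physical=[A,B,C,F,E,D,G], logical=[B,C,F,E,D,G,A]
After op 4 (rotate(-3)): offset=5, physical=[A,B,C,F,E,D,G], logical=[D,G,A,B,C,F,E]
After op 5 (rotate(+1)): offset=6, physical=[A,B,C,F,E,D,G], logical=[G,A,B,C,F,E,D]
After op 6 (swap(3, 4)): offset=6, physical=[A,B,F,C,E,D,G], logical=[G,A,B,F,C,E,D]
After op 7 (rotate(-2)): offset=4, physical=[A,B,F,C,E,D,G], logical=[E,D,G,A,B,F,C]
After op 8 (swap(4, 5)): offset=4, physical=[A,F,B,C,E,D,G], logical=[E,D,G,A,F,B,C]
After op 9 (rotate(+3)): offset=0, physical=[A,F,B,C,E,D,G], logical=[A,F,B,C,E,D,G]
After op 10 (replace(5, 'c')): offset=0, physical=[A,F,B,C,E,c,G], logical=[A,F,B,C,E,c,G]
After op 11 (rotate(-3)): offset=4, physical=[A,F,B,C,E,c,G], logical=[E,c,G,A,F,B,C]

Answer: F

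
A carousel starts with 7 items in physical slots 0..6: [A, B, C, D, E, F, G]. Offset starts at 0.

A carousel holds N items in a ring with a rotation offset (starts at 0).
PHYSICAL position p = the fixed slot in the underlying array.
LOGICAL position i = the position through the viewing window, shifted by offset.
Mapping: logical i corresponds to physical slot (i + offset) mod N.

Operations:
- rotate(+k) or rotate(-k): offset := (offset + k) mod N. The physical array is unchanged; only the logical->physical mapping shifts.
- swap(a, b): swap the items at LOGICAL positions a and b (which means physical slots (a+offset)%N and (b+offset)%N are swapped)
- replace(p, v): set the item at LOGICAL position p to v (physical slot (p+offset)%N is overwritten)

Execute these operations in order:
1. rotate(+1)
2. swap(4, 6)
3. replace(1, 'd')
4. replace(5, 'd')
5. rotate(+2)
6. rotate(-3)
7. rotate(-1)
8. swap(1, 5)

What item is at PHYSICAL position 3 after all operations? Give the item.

After op 1 (rotate(+1)): offset=1, physical=[A,B,C,D,E,F,G], logical=[B,C,D,E,F,G,A]
After op 2 (swap(4, 6)): offset=1, physical=[F,B,C,D,E,A,G], logical=[B,C,D,E,A,G,F]
After op 3 (replace(1, 'd')): offset=1, physical=[F,B,d,D,E,A,G], logical=[B,d,D,E,A,G,F]
After op 4 (replace(5, 'd')): offset=1, physical=[F,B,d,D,E,A,d], logical=[B,d,D,E,A,d,F]
After op 5 (rotate(+2)): offset=3, physical=[F,B,d,D,E,A,d], logical=[D,E,A,d,F,B,d]
After op 6 (rotate(-3)): offset=0, physical=[F,B,d,D,E,A,d], logical=[F,B,d,D,E,A,d]
After op 7 (rotate(-1)): offset=6, physical=[F,B,d,D,E,A,d], logical=[d,F,B,d,D,E,A]
After op 8 (swap(1, 5)): offset=6, physical=[E,B,d,D,F,A,d], logical=[d,E,B,d,D,F,A]

Answer: D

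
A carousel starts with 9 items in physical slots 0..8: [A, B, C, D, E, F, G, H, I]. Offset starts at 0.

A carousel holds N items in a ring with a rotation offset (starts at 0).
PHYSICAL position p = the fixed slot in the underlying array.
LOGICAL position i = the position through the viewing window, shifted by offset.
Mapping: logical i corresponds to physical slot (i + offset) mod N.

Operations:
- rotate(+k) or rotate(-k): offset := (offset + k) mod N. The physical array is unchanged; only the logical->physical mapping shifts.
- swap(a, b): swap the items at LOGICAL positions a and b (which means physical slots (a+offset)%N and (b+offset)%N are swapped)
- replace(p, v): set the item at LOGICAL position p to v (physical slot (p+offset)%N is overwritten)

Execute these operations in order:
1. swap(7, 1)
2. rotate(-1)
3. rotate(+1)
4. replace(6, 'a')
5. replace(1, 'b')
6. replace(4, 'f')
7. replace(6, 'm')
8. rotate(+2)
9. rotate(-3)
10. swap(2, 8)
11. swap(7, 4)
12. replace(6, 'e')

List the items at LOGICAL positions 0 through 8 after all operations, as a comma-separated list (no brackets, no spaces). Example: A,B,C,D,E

Answer: I,A,B,C,m,f,e,D,b

Derivation:
After op 1 (swap(7, 1)): offset=0, physical=[A,H,C,D,E,F,G,B,I], logical=[A,H,C,D,E,F,G,B,I]
After op 2 (rotate(-1)): offset=8, physical=[A,H,C,D,E,F,G,B,I], logical=[I,A,H,C,D,E,F,G,B]
After op 3 (rotate(+1)): offset=0, physical=[A,H,C,D,E,F,G,B,I], logical=[A,H,C,D,E,F,G,B,I]
After op 4 (replace(6, 'a')): offset=0, physical=[A,H,C,D,E,F,a,B,I], logical=[A,H,C,D,E,F,a,B,I]
After op 5 (replace(1, 'b')): offset=0, physical=[A,b,C,D,E,F,a,B,I], logical=[A,b,C,D,E,F,a,B,I]
After op 6 (replace(4, 'f')): offset=0, physical=[A,b,C,D,f,F,a,B,I], logical=[A,b,C,D,f,F,a,B,I]
After op 7 (replace(6, 'm')): offset=0, physical=[A,b,C,D,f,F,m,B,I], logical=[A,b,C,D,f,F,m,B,I]
After op 8 (rotate(+2)): offset=2, physical=[A,b,C,D,f,F,m,B,I], logical=[C,D,f,F,m,B,I,A,b]
After op 9 (rotate(-3)): offset=8, physical=[A,b,C,D,f,F,m,B,I], logical=[I,A,b,C,D,f,F,m,B]
After op 10 (swap(2, 8)): offset=8, physical=[A,B,C,D,f,F,m,b,I], logical=[I,A,B,C,D,f,F,m,b]
After op 11 (swap(7, 4)): offset=8, physical=[A,B,C,m,f,F,D,b,I], logical=[I,A,B,C,m,f,F,D,b]
After op 12 (replace(6, 'e')): offset=8, physical=[A,B,C,m,f,e,D,b,I], logical=[I,A,B,C,m,f,e,D,b]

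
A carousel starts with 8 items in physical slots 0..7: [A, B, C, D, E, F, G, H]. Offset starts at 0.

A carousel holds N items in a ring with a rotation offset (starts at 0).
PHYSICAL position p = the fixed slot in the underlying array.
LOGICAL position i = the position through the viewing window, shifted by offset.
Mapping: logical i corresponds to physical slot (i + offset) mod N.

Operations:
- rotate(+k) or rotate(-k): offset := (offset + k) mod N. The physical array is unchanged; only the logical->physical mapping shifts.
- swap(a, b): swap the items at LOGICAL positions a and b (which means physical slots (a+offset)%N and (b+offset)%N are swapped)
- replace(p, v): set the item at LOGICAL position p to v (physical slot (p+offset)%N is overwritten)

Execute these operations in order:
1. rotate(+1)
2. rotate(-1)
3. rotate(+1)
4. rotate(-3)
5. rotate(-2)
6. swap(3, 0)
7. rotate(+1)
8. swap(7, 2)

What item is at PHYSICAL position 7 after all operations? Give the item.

Answer: H

Derivation:
After op 1 (rotate(+1)): offset=1, physical=[A,B,C,D,E,F,G,H], logical=[B,C,D,E,F,G,H,A]
After op 2 (rotate(-1)): offset=0, physical=[A,B,C,D,E,F,G,H], logical=[A,B,C,D,E,F,G,H]
After op 3 (rotate(+1)): offset=1, physical=[A,B,C,D,E,F,G,H], logical=[B,C,D,E,F,G,H,A]
After op 4 (rotate(-3)): offset=6, physical=[A,B,C,D,E,F,G,H], logical=[G,H,A,B,C,D,E,F]
After op 5 (rotate(-2)): offset=4, physical=[A,B,C,D,E,F,G,H], logical=[E,F,G,H,A,B,C,D]
After op 6 (swap(3, 0)): offset=4, physical=[A,B,C,D,H,F,G,E], logical=[H,F,G,E,A,B,C,D]
After op 7 (rotate(+1)): offset=5, physical=[A,B,C,D,H,F,G,E], logical=[F,G,E,A,B,C,D,H]
After op 8 (swap(7, 2)): offset=5, physical=[A,B,C,D,E,F,G,H], logical=[F,G,H,A,B,C,D,E]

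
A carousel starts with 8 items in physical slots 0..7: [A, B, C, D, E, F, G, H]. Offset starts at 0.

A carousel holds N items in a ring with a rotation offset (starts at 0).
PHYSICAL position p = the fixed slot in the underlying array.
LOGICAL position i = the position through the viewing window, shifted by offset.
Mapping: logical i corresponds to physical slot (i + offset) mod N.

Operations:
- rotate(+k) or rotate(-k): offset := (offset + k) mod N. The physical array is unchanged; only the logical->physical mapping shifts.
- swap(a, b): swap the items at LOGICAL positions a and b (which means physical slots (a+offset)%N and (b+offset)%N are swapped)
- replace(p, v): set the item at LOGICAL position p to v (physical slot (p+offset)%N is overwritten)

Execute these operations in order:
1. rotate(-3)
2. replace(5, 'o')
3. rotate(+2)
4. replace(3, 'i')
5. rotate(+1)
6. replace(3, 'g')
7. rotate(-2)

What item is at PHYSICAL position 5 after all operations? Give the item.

Answer: F

Derivation:
After op 1 (rotate(-3)): offset=5, physical=[A,B,C,D,E,F,G,H], logical=[F,G,H,A,B,C,D,E]
After op 2 (replace(5, 'o')): offset=5, physical=[A,B,o,D,E,F,G,H], logical=[F,G,H,A,B,o,D,E]
After op 3 (rotate(+2)): offset=7, physical=[A,B,o,D,E,F,G,H], logical=[H,A,B,o,D,E,F,G]
After op 4 (replace(3, 'i')): offset=7, physical=[A,B,i,D,E,F,G,H], logical=[H,A,B,i,D,E,F,G]
After op 5 (rotate(+1)): offset=0, physical=[A,B,i,D,E,F,G,H], logical=[A,B,i,D,E,F,G,H]
After op 6 (replace(3, 'g')): offset=0, physical=[A,B,i,g,E,F,G,H], logical=[A,B,i,g,E,F,G,H]
After op 7 (rotate(-2)): offset=6, physical=[A,B,i,g,E,F,G,H], logical=[G,H,A,B,i,g,E,F]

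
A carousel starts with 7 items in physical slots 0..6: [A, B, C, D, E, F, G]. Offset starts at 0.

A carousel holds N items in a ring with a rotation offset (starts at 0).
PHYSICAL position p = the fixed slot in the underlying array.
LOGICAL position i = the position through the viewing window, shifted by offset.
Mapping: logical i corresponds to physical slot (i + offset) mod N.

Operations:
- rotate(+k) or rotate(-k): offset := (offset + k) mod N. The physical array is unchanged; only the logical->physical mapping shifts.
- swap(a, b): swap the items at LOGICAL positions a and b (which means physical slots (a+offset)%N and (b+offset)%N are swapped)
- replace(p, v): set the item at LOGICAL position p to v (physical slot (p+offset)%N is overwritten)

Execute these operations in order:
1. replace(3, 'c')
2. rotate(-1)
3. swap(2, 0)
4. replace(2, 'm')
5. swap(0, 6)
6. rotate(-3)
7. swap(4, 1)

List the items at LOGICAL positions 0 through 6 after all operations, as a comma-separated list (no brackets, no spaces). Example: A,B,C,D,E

After op 1 (replace(3, 'c')): offset=0, physical=[A,B,C,c,E,F,G], logical=[A,B,C,c,E,F,G]
After op 2 (rotate(-1)): offset=6, physical=[A,B,C,c,E,F,G], logical=[G,A,B,C,c,E,F]
After op 3 (swap(2, 0)): offset=6, physical=[A,G,C,c,E,F,B], logical=[B,A,G,C,c,E,F]
After op 4 (replace(2, 'm')): offset=6, physical=[A,m,C,c,E,F,B], logical=[B,A,m,C,c,E,F]
After op 5 (swap(0, 6)): offset=6, physical=[A,m,C,c,E,B,F], logical=[F,A,m,C,c,E,B]
After op 6 (rotate(-3)): offset=3, physical=[A,m,C,c,E,B,F], logical=[c,E,B,F,A,m,C]
After op 7 (swap(4, 1)): offset=3, physical=[E,m,C,c,A,B,F], logical=[c,A,B,F,E,m,C]

Answer: c,A,B,F,E,m,C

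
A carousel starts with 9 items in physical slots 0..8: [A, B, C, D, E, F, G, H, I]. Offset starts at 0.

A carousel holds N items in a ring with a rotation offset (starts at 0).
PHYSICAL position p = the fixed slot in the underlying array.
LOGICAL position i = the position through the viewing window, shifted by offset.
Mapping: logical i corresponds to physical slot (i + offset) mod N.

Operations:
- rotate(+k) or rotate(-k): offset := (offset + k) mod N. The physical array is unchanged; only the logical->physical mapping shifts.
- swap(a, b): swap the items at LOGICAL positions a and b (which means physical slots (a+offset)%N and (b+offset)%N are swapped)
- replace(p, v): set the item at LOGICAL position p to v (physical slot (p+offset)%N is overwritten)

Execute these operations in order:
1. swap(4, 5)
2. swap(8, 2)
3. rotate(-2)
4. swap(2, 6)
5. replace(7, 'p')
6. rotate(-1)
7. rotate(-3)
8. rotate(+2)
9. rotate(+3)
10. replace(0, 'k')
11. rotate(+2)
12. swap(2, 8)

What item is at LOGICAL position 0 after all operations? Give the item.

After op 1 (swap(4, 5)): offset=0, physical=[A,B,C,D,F,E,G,H,I], logical=[A,B,C,D,F,E,G,H,I]
After op 2 (swap(8, 2)): offset=0, physical=[A,B,I,D,F,E,G,H,C], logical=[A,B,I,D,F,E,G,H,C]
After op 3 (rotate(-2)): offset=7, physical=[A,B,I,D,F,E,G,H,C], logical=[H,C,A,B,I,D,F,E,G]
After op 4 (swap(2, 6)): offset=7, physical=[F,B,I,D,A,E,G,H,C], logical=[H,C,F,B,I,D,A,E,G]
After op 5 (replace(7, 'p')): offset=7, physical=[F,B,I,D,A,p,G,H,C], logical=[H,C,F,B,I,D,A,p,G]
After op 6 (rotate(-1)): offset=6, physical=[F,B,I,D,A,p,G,H,C], logical=[G,H,C,F,B,I,D,A,p]
After op 7 (rotate(-3)): offset=3, physical=[F,B,I,D,A,p,G,H,C], logical=[D,A,p,G,H,C,F,B,I]
After op 8 (rotate(+2)): offset=5, physical=[F,B,I,D,A,p,G,H,C], logical=[p,G,H,C,F,B,I,D,A]
After op 9 (rotate(+3)): offset=8, physical=[F,B,I,D,A,p,G,H,C], logical=[C,F,B,I,D,A,p,G,H]
After op 10 (replace(0, 'k')): offset=8, physical=[F,B,I,D,A,p,G,H,k], logical=[k,F,B,I,D,A,p,G,H]
After op 11 (rotate(+2)): offset=1, physical=[F,B,I,D,A,p,G,H,k], logical=[B,I,D,A,p,G,H,k,F]
After op 12 (swap(2, 8)): offset=1, physical=[D,B,I,F,A,p,G,H,k], logical=[B,I,F,A,p,G,H,k,D]

Answer: B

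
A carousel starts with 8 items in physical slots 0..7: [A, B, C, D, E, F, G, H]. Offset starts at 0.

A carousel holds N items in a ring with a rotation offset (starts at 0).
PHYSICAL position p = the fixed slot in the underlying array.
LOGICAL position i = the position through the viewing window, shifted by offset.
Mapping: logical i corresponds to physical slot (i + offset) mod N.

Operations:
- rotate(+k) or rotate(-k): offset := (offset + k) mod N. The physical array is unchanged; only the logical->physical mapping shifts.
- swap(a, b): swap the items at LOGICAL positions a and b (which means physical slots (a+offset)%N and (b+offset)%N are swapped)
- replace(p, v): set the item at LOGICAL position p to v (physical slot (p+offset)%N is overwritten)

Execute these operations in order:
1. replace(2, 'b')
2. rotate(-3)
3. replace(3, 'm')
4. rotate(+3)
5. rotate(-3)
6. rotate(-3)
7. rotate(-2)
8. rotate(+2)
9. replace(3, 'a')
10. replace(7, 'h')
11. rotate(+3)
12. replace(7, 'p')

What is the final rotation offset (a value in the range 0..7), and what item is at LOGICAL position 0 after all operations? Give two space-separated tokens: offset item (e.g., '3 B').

After op 1 (replace(2, 'b')): offset=0, physical=[A,B,b,D,E,F,G,H], logical=[A,B,b,D,E,F,G,H]
After op 2 (rotate(-3)): offset=5, physical=[A,B,b,D,E,F,G,H], logical=[F,G,H,A,B,b,D,E]
After op 3 (replace(3, 'm')): offset=5, physical=[m,B,b,D,E,F,G,H], logical=[F,G,H,m,B,b,D,E]
After op 4 (rotate(+3)): offset=0, physical=[m,B,b,D,E,F,G,H], logical=[m,B,b,D,E,F,G,H]
After op 5 (rotate(-3)): offset=5, physical=[m,B,b,D,E,F,G,H], logical=[F,G,H,m,B,b,D,E]
After op 6 (rotate(-3)): offset=2, physical=[m,B,b,D,E,F,G,H], logical=[b,D,E,F,G,H,m,B]
After op 7 (rotate(-2)): offset=0, physical=[m,B,b,D,E,F,G,H], logical=[m,B,b,D,E,F,G,H]
After op 8 (rotate(+2)): offset=2, physical=[m,B,b,D,E,F,G,H], logical=[b,D,E,F,G,H,m,B]
After op 9 (replace(3, 'a')): offset=2, physical=[m,B,b,D,E,a,G,H], logical=[b,D,E,a,G,H,m,B]
After op 10 (replace(7, 'h')): offset=2, physical=[m,h,b,D,E,a,G,H], logical=[b,D,E,a,G,H,m,h]
After op 11 (rotate(+3)): offset=5, physical=[m,h,b,D,E,a,G,H], logical=[a,G,H,m,h,b,D,E]
After op 12 (replace(7, 'p')): offset=5, physical=[m,h,b,D,p,a,G,H], logical=[a,G,H,m,h,b,D,p]

Answer: 5 a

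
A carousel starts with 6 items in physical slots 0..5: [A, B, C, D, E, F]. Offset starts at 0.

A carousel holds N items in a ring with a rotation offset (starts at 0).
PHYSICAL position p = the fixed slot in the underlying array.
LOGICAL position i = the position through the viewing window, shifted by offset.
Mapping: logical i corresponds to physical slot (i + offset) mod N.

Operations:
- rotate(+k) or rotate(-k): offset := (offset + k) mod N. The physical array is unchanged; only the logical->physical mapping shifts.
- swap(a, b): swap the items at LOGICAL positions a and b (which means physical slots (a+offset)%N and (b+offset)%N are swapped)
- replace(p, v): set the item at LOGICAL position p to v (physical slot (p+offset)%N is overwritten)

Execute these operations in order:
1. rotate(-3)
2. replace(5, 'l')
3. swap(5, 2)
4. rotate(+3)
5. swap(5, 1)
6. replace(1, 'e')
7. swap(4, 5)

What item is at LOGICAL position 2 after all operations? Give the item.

After op 1 (rotate(-3)): offset=3, physical=[A,B,C,D,E,F], logical=[D,E,F,A,B,C]
After op 2 (replace(5, 'l')): offset=3, physical=[A,B,l,D,E,F], logical=[D,E,F,A,B,l]
After op 3 (swap(5, 2)): offset=3, physical=[A,B,F,D,E,l], logical=[D,E,l,A,B,F]
After op 4 (rotate(+3)): offset=0, physical=[A,B,F,D,E,l], logical=[A,B,F,D,E,l]
After op 5 (swap(5, 1)): offset=0, physical=[A,l,F,D,E,B], logical=[A,l,F,D,E,B]
After op 6 (replace(1, 'e')): offset=0, physical=[A,e,F,D,E,B], logical=[A,e,F,D,E,B]
After op 7 (swap(4, 5)): offset=0, physical=[A,e,F,D,B,E], logical=[A,e,F,D,B,E]

Answer: F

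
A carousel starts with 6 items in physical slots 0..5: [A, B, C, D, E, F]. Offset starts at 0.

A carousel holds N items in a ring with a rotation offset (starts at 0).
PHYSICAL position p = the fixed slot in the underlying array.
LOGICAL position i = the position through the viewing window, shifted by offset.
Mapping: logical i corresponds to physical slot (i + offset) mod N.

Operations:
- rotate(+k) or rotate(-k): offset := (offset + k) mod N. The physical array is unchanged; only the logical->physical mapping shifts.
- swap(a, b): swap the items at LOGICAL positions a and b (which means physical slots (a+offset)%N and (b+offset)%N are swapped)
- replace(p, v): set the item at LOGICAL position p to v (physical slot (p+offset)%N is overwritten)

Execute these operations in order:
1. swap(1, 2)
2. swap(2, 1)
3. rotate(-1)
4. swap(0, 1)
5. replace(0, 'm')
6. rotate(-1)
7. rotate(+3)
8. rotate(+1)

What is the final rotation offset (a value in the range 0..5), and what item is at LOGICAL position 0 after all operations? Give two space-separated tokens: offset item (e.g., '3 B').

Answer: 2 C

Derivation:
After op 1 (swap(1, 2)): offset=0, physical=[A,C,B,D,E,F], logical=[A,C,B,D,E,F]
After op 2 (swap(2, 1)): offset=0, physical=[A,B,C,D,E,F], logical=[A,B,C,D,E,F]
After op 3 (rotate(-1)): offset=5, physical=[A,B,C,D,E,F], logical=[F,A,B,C,D,E]
After op 4 (swap(0, 1)): offset=5, physical=[F,B,C,D,E,A], logical=[A,F,B,C,D,E]
After op 5 (replace(0, 'm')): offset=5, physical=[F,B,C,D,E,m], logical=[m,F,B,C,D,E]
After op 6 (rotate(-1)): offset=4, physical=[F,B,C,D,E,m], logical=[E,m,F,B,C,D]
After op 7 (rotate(+3)): offset=1, physical=[F,B,C,D,E,m], logical=[B,C,D,E,m,F]
After op 8 (rotate(+1)): offset=2, physical=[F,B,C,D,E,m], logical=[C,D,E,m,F,B]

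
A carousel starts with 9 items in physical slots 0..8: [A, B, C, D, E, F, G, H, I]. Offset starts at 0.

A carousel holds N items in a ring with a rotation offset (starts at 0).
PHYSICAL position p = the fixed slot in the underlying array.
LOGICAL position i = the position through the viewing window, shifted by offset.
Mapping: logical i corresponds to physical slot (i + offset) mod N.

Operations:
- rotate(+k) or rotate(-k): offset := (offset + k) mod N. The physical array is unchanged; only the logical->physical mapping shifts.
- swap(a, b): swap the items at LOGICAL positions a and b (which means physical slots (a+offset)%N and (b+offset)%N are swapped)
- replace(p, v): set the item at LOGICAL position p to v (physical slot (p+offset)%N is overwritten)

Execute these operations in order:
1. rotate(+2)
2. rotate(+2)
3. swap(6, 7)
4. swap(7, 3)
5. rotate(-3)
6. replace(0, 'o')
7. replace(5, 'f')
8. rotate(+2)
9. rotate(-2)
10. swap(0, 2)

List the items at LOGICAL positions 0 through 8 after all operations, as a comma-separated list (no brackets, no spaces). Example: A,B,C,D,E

Answer: D,H,o,E,F,f,B,I,A

Derivation:
After op 1 (rotate(+2)): offset=2, physical=[A,B,C,D,E,F,G,H,I], logical=[C,D,E,F,G,H,I,A,B]
After op 2 (rotate(+2)): offset=4, physical=[A,B,C,D,E,F,G,H,I], logical=[E,F,G,H,I,A,B,C,D]
After op 3 (swap(6, 7)): offset=4, physical=[A,C,B,D,E,F,G,H,I], logical=[E,F,G,H,I,A,C,B,D]
After op 4 (swap(7, 3)): offset=4, physical=[A,C,H,D,E,F,G,B,I], logical=[E,F,G,B,I,A,C,H,D]
After op 5 (rotate(-3)): offset=1, physical=[A,C,H,D,E,F,G,B,I], logical=[C,H,D,E,F,G,B,I,A]
After op 6 (replace(0, 'o')): offset=1, physical=[A,o,H,D,E,F,G,B,I], logical=[o,H,D,E,F,G,B,I,A]
After op 7 (replace(5, 'f')): offset=1, physical=[A,o,H,D,E,F,f,B,I], logical=[o,H,D,E,F,f,B,I,A]
After op 8 (rotate(+2)): offset=3, physical=[A,o,H,D,E,F,f,B,I], logical=[D,E,F,f,B,I,A,o,H]
After op 9 (rotate(-2)): offset=1, physical=[A,o,H,D,E,F,f,B,I], logical=[o,H,D,E,F,f,B,I,A]
After op 10 (swap(0, 2)): offset=1, physical=[A,D,H,o,E,F,f,B,I], logical=[D,H,o,E,F,f,B,I,A]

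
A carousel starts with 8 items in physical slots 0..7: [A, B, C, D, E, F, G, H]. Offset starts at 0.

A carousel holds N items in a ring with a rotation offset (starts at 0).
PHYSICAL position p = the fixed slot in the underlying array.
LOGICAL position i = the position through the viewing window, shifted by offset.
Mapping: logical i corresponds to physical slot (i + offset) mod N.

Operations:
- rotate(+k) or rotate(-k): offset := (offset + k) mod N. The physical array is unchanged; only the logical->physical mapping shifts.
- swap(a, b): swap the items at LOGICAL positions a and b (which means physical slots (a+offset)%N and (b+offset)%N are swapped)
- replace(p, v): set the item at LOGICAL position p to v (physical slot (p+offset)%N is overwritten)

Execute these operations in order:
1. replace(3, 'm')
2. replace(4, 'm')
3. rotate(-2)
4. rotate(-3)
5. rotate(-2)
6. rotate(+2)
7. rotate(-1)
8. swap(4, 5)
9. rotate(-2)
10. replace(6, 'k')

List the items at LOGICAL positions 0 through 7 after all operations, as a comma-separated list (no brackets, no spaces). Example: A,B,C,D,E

After op 1 (replace(3, 'm')): offset=0, physical=[A,B,C,m,E,F,G,H], logical=[A,B,C,m,E,F,G,H]
After op 2 (replace(4, 'm')): offset=0, physical=[A,B,C,m,m,F,G,H], logical=[A,B,C,m,m,F,G,H]
After op 3 (rotate(-2)): offset=6, physical=[A,B,C,m,m,F,G,H], logical=[G,H,A,B,C,m,m,F]
After op 4 (rotate(-3)): offset=3, physical=[A,B,C,m,m,F,G,H], logical=[m,m,F,G,H,A,B,C]
After op 5 (rotate(-2)): offset=1, physical=[A,B,C,m,m,F,G,H], logical=[B,C,m,m,F,G,H,A]
After op 6 (rotate(+2)): offset=3, physical=[A,B,C,m,m,F,G,H], logical=[m,m,F,G,H,A,B,C]
After op 7 (rotate(-1)): offset=2, physical=[A,B,C,m,m,F,G,H], logical=[C,m,m,F,G,H,A,B]
After op 8 (swap(4, 5)): offset=2, physical=[A,B,C,m,m,F,H,G], logical=[C,m,m,F,H,G,A,B]
After op 9 (rotate(-2)): offset=0, physical=[A,B,C,m,m,F,H,G], logical=[A,B,C,m,m,F,H,G]
After op 10 (replace(6, 'k')): offset=0, physical=[A,B,C,m,m,F,k,G], logical=[A,B,C,m,m,F,k,G]

Answer: A,B,C,m,m,F,k,G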